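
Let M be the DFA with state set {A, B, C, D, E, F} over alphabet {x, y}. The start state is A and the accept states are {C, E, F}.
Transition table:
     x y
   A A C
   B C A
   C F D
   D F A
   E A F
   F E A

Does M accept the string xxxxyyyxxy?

accepted

A --x--> A
A --x--> A
A --x--> A
A --x--> A
A --y--> C
C --y--> D
D --y--> A
A --x--> A
A --x--> A
A --y--> C
End in state C, which is an accepting state.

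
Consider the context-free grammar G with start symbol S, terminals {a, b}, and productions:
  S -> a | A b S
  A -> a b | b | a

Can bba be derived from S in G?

S ⇒ AbS ⇒ bbS ⇒ bba

yes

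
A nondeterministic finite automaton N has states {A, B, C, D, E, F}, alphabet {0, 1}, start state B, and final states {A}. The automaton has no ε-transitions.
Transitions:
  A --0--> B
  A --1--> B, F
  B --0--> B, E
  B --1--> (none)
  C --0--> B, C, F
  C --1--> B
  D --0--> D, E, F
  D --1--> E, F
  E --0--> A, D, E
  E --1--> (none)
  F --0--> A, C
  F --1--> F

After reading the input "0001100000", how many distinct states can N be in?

Start: {B}
read 0: {B, E}
read 0: {A, B, D, E}
read 0: {A, B, D, E, F}
read 1: {B, E, F}
read 1: {F}
read 0: {A, C}
read 0: {B, C, F}
read 0: {A, B, C, E, F}
read 0: {A, B, C, D, E, F}
read 0: {A, B, C, D, E, F}
Final reachable set {A, B, C, D, E, F} has 6 states.

6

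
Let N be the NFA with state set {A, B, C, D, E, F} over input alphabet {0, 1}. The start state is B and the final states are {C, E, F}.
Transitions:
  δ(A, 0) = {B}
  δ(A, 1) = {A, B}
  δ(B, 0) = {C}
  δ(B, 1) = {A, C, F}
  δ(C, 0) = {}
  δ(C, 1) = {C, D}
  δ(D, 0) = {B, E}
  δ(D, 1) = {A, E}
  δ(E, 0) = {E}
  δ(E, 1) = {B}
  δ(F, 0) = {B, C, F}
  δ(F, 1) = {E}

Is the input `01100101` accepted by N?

Start: {B}
read 0: {C}
read 1: {C, D}
read 1: {A, C, D, E}
read 0: {B, E}
read 0: {C, E}
read 1: {B, C, D}
read 0: {B, C, E}
read 1: {A, B, C, D, F}
Reachable ∩ accepting = {C, F} — nonempty.

accepted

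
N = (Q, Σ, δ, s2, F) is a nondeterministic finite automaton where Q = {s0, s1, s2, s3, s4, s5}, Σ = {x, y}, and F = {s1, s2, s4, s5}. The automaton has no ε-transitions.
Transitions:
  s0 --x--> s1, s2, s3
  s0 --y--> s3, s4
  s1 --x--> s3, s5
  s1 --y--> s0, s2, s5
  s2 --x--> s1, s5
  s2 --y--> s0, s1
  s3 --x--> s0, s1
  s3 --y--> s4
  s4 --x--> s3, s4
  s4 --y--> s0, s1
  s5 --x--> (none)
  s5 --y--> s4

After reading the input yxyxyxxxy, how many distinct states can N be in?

6

Start: {s2}
read y: {s0, s1}
read x: {s1, s2, s3, s5}
read y: {s0, s1, s2, s4, s5}
read x: {s1, s2, s3, s4, s5}
read y: {s0, s1, s2, s4, s5}
read x: {s1, s2, s3, s4, s5}
read x: {s0, s1, s3, s4, s5}
read x: {s0, s1, s2, s3, s4, s5}
read y: {s0, s1, s2, s3, s4, s5}
Final reachable set {s0, s1, s2, s3, s4, s5} has 6 states.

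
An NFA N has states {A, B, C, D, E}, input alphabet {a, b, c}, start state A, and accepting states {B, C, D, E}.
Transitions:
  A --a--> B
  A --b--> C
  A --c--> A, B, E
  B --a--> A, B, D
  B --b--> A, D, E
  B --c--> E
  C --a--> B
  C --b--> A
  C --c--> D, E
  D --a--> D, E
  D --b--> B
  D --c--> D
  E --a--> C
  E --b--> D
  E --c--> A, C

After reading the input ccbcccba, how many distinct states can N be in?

5

Start: {A}
read c: {A, B, E}
read c: {A, B, C, E}
read b: {A, C, D, E}
read c: {A, B, C, D, E}
read c: {A, B, C, D, E}
read c: {A, B, C, D, E}
read b: {A, B, C, D, E}
read a: {A, B, C, D, E}
Final reachable set {A, B, C, D, E} has 5 states.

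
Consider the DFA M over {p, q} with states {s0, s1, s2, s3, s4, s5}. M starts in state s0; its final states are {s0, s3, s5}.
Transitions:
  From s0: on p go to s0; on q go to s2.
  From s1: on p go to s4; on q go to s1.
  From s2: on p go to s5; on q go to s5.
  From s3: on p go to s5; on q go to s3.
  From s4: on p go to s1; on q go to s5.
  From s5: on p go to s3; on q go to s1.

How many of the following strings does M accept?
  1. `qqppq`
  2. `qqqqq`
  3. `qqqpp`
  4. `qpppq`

0

`qqppq`: rejected
`qqqqq`: rejected
`qqqpp`: rejected
`qpppq`: rejected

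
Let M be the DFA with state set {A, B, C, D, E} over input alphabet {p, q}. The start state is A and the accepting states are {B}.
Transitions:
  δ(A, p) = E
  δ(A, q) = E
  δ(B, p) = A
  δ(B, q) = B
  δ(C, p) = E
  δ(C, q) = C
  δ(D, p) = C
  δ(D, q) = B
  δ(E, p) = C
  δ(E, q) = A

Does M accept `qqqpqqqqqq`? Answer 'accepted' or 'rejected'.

rejected

A --q--> E
E --q--> A
A --q--> E
E --p--> C
C --q--> C
C --q--> C
C --q--> C
C --q--> C
C --q--> C
C --q--> C
End in state C, which is not an accepting state.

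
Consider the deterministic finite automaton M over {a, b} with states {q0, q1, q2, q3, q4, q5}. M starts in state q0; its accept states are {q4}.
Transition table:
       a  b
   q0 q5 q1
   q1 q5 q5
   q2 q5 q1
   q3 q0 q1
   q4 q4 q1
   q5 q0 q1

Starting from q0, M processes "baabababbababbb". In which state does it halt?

q1

q0 --b--> q1
q1 --a--> q5
q5 --a--> q0
q0 --b--> q1
q1 --a--> q5
q5 --b--> q1
q1 --a--> q5
q5 --b--> q1
q1 --b--> q5
q5 --a--> q0
q0 --b--> q1
q1 --a--> q5
q5 --b--> q1
q1 --b--> q5
q5 --b--> q1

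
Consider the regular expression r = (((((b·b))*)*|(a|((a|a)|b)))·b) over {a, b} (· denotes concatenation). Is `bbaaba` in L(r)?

No split of bbaaba into u·v has ((((b·b))*)*|(a|((a|a)|b))) matching u and b matching v.

no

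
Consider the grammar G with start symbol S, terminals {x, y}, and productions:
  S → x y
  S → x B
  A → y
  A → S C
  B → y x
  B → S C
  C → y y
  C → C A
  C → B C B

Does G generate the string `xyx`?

S ⇒ xB ⇒ xyx

yes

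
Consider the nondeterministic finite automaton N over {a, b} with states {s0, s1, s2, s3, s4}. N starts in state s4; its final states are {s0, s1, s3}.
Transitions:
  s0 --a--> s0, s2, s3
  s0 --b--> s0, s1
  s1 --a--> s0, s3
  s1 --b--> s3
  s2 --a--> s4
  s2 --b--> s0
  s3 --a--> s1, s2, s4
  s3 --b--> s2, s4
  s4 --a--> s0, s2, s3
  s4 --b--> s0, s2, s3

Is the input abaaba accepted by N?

accepted

Start: {s4}
read a: {s0, s2, s3}
read b: {s0, s1, s2, s4}
read a: {s0, s2, s3, s4}
read a: {s0, s1, s2, s3, s4}
read b: {s0, s1, s2, s3, s4}
read a: {s0, s1, s2, s3, s4}
Reachable ∩ accepting = {s0, s1, s3} — nonempty.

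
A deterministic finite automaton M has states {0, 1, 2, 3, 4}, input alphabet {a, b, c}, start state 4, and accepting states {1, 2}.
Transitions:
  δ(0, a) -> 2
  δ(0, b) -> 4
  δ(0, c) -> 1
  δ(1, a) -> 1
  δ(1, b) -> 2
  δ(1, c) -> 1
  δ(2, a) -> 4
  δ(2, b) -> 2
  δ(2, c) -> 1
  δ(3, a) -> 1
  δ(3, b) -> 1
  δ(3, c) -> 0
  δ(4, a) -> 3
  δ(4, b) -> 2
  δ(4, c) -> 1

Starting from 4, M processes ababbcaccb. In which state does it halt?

4 --a--> 3
3 --b--> 1
1 --a--> 1
1 --b--> 2
2 --b--> 2
2 --c--> 1
1 --a--> 1
1 --c--> 1
1 --c--> 1
1 --b--> 2

2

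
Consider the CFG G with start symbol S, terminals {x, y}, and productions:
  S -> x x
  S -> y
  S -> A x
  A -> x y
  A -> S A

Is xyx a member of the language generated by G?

yes

S ⇒ Ax ⇒ xyx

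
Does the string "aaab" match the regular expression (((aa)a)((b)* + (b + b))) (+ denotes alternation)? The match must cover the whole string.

yes

Split as aaa·b: ((aa)a) matches aaa and ((b)*+(b+b)) matches b.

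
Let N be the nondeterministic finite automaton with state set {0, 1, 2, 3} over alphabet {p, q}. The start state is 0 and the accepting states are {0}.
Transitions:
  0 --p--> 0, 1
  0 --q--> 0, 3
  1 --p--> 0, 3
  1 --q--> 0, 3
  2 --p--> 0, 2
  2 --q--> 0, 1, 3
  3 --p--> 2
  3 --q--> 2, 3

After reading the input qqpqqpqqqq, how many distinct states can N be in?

4

Start: {0}
read q: {0, 3}
read q: {0, 2, 3}
read p: {0, 1, 2}
read q: {0, 1, 3}
read q: {0, 2, 3}
read p: {0, 1, 2}
read q: {0, 1, 3}
read q: {0, 2, 3}
read q: {0, 1, 2, 3}
read q: {0, 1, 2, 3}
Final reachable set {0, 1, 2, 3} has 4 states.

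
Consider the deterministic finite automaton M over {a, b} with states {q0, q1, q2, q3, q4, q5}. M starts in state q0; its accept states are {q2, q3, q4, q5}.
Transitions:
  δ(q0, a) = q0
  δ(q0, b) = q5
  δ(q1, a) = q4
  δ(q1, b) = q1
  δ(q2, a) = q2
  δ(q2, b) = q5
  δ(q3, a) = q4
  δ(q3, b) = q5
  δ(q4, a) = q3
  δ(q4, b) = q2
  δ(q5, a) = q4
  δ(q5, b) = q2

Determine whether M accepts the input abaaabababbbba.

q0 --a--> q0
q0 --b--> q5
q5 --a--> q4
q4 --a--> q3
q3 --a--> q4
q4 --b--> q2
q2 --a--> q2
q2 --b--> q5
q5 --a--> q4
q4 --b--> q2
q2 --b--> q5
q5 --b--> q2
q2 --b--> q5
q5 --a--> q4
End in state q4, which is an accepting state.

accepted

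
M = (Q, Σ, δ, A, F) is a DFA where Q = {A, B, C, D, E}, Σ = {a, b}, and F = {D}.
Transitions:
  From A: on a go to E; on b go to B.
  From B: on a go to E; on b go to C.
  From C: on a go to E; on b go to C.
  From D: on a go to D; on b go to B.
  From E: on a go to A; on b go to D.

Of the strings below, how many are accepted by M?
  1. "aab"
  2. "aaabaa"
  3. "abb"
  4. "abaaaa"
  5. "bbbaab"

2

"aab": rejected
"aaabaa": accepted
"abb": rejected
"abaaaa": accepted
"bbbaab": rejected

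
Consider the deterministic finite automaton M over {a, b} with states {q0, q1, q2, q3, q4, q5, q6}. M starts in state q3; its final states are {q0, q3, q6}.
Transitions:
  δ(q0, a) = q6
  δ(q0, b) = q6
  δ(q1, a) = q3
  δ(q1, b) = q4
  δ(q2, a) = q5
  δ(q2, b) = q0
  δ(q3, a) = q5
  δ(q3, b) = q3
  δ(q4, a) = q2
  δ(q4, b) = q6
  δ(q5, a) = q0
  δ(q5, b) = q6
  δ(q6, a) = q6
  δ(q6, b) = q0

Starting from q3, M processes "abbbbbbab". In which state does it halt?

q3 --a--> q5
q5 --b--> q6
q6 --b--> q0
q0 --b--> q6
q6 --b--> q0
q0 --b--> q6
q6 --b--> q0
q0 --a--> q6
q6 --b--> q0

q0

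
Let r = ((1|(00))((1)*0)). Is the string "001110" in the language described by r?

yes

Split as 00·1110: (1|(00)) matches 00 and ((1)*0) matches 1110.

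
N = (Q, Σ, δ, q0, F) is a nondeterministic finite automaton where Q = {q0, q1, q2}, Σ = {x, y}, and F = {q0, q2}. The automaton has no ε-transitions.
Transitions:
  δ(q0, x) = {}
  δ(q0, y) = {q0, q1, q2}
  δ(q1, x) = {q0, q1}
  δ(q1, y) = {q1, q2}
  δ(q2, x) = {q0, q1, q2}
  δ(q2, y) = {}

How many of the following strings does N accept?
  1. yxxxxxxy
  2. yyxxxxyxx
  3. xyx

yxxxxxxy: accepted
yyxxxxyxx: accepted
xyx: rejected

2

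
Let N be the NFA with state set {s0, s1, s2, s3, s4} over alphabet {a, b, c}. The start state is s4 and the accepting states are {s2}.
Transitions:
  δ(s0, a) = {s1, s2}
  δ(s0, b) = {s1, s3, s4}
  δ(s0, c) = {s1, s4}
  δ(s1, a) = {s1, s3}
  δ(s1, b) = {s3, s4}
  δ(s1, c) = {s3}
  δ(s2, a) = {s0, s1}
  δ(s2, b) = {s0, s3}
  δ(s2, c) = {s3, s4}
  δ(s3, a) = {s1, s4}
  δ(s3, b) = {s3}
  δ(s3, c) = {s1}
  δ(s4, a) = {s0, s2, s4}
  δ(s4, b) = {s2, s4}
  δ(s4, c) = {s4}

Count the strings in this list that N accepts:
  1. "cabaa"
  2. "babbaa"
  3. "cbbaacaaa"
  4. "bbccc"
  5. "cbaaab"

"cabaa": accepted
"babbaa": accepted
"cbbaacaaa": accepted
"bbccc": rejected
"cbaaab": accepted

4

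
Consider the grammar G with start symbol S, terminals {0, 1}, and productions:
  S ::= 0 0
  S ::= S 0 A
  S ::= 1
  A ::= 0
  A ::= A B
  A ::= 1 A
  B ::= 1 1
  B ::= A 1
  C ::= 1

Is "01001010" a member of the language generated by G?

no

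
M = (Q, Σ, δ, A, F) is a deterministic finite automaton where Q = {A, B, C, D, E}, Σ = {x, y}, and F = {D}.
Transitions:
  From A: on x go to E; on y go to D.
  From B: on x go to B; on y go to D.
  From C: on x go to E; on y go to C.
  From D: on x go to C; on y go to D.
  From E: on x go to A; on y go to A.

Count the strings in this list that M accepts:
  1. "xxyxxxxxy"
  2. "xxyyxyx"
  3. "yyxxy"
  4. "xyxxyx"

1

"xxyxxxxxy": accepted
"xxyyxyx": rejected
"yyxxy": rejected
"xyxxyx": rejected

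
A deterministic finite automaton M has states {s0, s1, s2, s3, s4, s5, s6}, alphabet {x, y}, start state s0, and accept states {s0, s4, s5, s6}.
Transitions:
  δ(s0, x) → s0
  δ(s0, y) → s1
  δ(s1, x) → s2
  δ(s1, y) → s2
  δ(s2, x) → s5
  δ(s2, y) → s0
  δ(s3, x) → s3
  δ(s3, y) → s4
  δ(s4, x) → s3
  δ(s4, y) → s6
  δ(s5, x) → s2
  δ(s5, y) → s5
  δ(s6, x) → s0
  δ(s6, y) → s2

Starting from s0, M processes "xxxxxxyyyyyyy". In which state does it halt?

s1

s0 --x--> s0
s0 --x--> s0
s0 --x--> s0
s0 --x--> s0
s0 --x--> s0
s0 --x--> s0
s0 --y--> s1
s1 --y--> s2
s2 --y--> s0
s0 --y--> s1
s1 --y--> s2
s2 --y--> s0
s0 --y--> s1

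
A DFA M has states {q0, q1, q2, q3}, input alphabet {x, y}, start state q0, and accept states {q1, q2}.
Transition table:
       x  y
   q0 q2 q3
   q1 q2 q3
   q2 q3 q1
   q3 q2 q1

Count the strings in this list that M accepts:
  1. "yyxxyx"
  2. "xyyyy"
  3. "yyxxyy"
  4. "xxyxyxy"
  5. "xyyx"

3

"yyxxyx": accepted
"xyyyy": rejected
"yyxxyy": rejected
"xxyxyxy": accepted
"xyyx": accepted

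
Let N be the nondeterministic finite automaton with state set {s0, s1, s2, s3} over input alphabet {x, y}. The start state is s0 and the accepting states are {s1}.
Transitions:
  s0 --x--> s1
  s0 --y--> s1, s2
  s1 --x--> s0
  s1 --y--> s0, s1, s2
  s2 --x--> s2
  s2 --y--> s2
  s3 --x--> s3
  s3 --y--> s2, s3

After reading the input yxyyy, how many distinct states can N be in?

3

Start: {s0}
read y: {s1, s2}
read x: {s0, s2}
read y: {s1, s2}
read y: {s0, s1, s2}
read y: {s0, s1, s2}
Final reachable set {s0, s1, s2} has 3 states.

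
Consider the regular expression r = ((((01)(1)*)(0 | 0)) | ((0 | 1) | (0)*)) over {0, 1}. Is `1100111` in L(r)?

no

Neither (((01)(1)*)(0|0)) nor ((0|1)|(0)*) matches 1100111.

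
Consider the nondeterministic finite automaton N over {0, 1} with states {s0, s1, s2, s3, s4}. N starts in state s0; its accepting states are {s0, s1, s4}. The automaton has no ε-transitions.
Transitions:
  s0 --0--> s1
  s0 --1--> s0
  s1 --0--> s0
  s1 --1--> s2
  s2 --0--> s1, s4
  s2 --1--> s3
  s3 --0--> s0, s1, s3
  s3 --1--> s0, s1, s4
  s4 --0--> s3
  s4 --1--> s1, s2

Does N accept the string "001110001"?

Start: {s0}
read 0: {s1}
read 0: {s0}
read 1: {s0}
read 1: {s0}
read 1: {s0}
read 0: {s1}
read 0: {s0}
read 0: {s1}
read 1: {s2}
Reachable ∩ accepting = {} — empty.

rejected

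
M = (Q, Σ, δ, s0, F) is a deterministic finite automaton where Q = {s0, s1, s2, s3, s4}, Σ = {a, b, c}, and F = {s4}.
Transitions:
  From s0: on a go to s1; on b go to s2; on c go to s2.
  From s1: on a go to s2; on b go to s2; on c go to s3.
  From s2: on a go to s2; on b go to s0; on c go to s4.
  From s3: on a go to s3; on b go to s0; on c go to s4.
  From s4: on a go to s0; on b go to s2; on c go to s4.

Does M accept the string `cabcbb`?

rejected

s0 --c--> s2
s2 --a--> s2
s2 --b--> s0
s0 --c--> s2
s2 --b--> s0
s0 --b--> s2
End in state s2, which is not an accepting state.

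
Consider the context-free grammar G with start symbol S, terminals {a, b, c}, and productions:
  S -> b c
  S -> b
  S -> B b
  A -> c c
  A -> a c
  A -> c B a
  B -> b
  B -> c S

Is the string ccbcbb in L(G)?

yes

S ⇒ Bb ⇒ cSb ⇒ cBbb ⇒ ccSbb ⇒ ccbcbb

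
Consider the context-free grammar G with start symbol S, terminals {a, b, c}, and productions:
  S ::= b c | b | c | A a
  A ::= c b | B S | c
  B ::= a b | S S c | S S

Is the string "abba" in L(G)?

S ⇒ Aa ⇒ BSa ⇒ abSa ⇒ abba

yes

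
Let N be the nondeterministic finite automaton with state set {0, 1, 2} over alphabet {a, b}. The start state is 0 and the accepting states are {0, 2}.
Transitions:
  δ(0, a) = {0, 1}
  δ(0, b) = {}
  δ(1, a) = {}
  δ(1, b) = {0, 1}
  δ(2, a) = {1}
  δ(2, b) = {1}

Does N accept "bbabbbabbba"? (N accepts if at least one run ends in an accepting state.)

Start: {0}
read b: {}
The reachable set is empty and stays empty for the remaining 10 symbols.
Reachable ∩ accepting = {} — empty.

rejected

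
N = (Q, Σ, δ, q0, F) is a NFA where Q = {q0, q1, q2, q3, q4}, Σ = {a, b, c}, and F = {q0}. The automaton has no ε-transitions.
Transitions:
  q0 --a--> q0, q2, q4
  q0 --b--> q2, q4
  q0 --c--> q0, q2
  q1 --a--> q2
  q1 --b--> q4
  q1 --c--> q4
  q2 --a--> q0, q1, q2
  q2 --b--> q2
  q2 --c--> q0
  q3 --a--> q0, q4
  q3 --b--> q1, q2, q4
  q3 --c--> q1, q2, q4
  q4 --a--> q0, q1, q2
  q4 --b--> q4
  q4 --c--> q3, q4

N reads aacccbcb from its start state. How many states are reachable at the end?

3

Start: {q0}
read a: {q0, q2, q4}
read a: {q0, q1, q2, q4}
read c: {q0, q2, q3, q4}
read c: {q0, q1, q2, q3, q4}
read c: {q0, q1, q2, q3, q4}
read b: {q1, q2, q4}
read c: {q0, q3, q4}
read b: {q1, q2, q4}
Final reachable set {q1, q2, q4} has 3 states.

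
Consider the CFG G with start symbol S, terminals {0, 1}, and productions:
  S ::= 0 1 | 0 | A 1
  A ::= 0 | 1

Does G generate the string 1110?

no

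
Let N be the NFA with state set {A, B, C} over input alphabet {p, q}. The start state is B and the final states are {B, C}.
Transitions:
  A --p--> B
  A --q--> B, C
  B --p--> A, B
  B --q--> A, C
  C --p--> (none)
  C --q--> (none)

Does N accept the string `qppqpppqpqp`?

accepted

Start: {B}
read q: {A, C}
read p: {B}
read p: {A, B}
read q: {A, B, C}
read p: {A, B}
read p: {A, B}
read p: {A, B}
read q: {A, B, C}
read p: {A, B}
read q: {A, B, C}
read p: {A, B}
Reachable ∩ accepting = {B} — nonempty.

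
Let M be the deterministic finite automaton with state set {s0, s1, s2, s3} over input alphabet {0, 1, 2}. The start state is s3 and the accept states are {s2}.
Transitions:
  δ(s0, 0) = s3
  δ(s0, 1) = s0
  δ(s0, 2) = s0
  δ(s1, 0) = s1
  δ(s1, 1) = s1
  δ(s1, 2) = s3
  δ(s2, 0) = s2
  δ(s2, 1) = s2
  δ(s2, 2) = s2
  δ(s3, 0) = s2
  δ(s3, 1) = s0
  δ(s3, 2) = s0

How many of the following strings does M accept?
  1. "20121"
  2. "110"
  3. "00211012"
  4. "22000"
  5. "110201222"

2

"20121": rejected
"110": rejected
"00211012": accepted
"22000": accepted
"110201222": rejected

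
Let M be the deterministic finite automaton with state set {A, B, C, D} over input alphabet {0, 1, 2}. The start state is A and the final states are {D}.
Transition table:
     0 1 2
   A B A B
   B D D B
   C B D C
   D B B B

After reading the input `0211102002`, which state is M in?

A --0--> B
B --2--> B
B --1--> D
D --1--> B
B --1--> D
D --0--> B
B --2--> B
B --0--> D
D --0--> B
B --2--> B

B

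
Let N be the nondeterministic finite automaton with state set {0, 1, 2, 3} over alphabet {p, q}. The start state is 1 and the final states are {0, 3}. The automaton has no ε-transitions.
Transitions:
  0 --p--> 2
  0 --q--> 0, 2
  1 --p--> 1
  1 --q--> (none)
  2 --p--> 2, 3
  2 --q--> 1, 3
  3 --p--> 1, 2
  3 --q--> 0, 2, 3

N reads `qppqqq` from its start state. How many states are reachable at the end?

Start: {1}
read q: {}
The reachable set is empty and stays empty for the remaining 5 symbols.
Final reachable set {} has 0 states.

0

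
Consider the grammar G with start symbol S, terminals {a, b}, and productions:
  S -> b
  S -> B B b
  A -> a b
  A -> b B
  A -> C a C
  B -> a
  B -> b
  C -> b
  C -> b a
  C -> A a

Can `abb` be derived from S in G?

S ⇒ BBb ⇒ aBb ⇒ abb

yes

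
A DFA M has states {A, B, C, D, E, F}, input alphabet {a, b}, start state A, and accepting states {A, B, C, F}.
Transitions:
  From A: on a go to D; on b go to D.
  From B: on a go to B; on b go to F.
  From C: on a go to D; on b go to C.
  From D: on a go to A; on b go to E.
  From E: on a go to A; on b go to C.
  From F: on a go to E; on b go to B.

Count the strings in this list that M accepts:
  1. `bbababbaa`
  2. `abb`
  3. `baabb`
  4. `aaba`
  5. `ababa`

`bbababbaa`: rejected
`abb`: accepted
`baabb`: accepted
`aaba`: accepted
`ababa`: accepted

4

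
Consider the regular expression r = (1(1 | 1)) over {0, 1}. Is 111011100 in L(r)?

No split of 111011100 into u·v has 1 matching u and (1|1) matching v.

no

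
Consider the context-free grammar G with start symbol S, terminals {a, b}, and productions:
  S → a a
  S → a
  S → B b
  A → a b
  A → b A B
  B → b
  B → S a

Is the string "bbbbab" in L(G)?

no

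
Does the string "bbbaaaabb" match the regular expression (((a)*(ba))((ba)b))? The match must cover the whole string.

No split of bbbaaaabb into u·v has ((a)*(ba)) matching u and ((ba)b) matching v.

no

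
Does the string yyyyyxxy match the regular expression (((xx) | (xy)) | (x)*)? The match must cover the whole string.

Neither ((xx)|(xy)) nor (x)* matches yyyyyxxy.

no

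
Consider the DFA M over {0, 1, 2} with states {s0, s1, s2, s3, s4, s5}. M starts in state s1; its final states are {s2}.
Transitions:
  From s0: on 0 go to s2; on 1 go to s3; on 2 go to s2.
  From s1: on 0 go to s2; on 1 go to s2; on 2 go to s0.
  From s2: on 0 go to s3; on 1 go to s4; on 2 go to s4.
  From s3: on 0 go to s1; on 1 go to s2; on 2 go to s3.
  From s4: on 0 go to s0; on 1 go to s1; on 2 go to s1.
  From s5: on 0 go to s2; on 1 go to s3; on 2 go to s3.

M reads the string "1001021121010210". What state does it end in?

s1 --1--> s2
s2 --0--> s3
s3 --0--> s1
s1 --1--> s2
s2 --0--> s3
s3 --2--> s3
s3 --1--> s2
s2 --1--> s4
s4 --2--> s1
s1 --1--> s2
s2 --0--> s3
s3 --1--> s2
s2 --0--> s3
s3 --2--> s3
s3 --1--> s2
s2 --0--> s3

s3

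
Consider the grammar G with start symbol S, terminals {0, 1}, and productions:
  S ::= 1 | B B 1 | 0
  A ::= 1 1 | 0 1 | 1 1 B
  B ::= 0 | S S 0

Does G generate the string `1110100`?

no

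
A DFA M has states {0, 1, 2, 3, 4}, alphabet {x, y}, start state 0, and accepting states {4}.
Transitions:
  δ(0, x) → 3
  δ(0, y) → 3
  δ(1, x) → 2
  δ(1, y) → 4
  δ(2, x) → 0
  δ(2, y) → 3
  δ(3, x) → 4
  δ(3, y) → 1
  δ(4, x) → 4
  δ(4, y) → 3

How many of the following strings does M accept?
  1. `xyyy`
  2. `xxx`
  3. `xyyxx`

`xyyy`: rejected
`xxx`: accepted
`xyyxx`: accepted

2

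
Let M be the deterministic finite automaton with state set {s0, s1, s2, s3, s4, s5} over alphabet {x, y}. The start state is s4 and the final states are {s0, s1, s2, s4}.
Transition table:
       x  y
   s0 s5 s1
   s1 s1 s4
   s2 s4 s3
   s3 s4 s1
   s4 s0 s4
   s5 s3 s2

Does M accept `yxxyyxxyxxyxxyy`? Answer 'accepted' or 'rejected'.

s4 --y--> s4
s4 --x--> s0
s0 --x--> s5
s5 --y--> s2
s2 --y--> s3
s3 --x--> s4
s4 --x--> s0
s0 --y--> s1
s1 --x--> s1
s1 --x--> s1
s1 --y--> s4
s4 --x--> s0
s0 --x--> s5
s5 --y--> s2
s2 --y--> s3
End in state s3, which is not an accepting state.

rejected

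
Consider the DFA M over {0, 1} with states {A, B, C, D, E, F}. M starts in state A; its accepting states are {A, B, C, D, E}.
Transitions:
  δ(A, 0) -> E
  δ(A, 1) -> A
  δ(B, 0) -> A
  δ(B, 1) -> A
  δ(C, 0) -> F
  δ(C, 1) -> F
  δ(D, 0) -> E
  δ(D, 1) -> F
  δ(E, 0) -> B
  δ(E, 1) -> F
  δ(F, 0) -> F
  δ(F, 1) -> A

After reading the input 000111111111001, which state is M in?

A

A --0--> E
E --0--> B
B --0--> A
A --1--> A
A --1--> A
A --1--> A
A --1--> A
A --1--> A
A --1--> A
A --1--> A
A --1--> A
A --1--> A
A --0--> E
E --0--> B
B --1--> A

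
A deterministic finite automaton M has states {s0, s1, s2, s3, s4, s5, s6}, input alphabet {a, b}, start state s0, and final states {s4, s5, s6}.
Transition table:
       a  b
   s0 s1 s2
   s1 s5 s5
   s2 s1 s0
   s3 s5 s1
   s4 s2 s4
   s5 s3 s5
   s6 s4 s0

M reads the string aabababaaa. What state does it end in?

s0 --a--> s1
s1 --a--> s5
s5 --b--> s5
s5 --a--> s3
s3 --b--> s1
s1 --a--> s5
s5 --b--> s5
s5 --a--> s3
s3 --a--> s5
s5 --a--> s3

s3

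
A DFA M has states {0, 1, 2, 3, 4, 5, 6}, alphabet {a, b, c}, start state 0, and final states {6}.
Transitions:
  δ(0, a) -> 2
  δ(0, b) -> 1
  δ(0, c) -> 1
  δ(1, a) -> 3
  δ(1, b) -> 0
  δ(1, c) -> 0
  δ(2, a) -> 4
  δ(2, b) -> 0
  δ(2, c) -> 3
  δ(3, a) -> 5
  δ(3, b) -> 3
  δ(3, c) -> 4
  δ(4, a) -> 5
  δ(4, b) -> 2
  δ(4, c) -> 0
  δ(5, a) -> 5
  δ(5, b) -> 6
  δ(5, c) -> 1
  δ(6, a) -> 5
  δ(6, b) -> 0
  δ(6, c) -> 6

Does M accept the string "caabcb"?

rejected

0 --c--> 1
1 --a--> 3
3 --a--> 5
5 --b--> 6
6 --c--> 6
6 --b--> 0
End in state 0, which is not an accepting state.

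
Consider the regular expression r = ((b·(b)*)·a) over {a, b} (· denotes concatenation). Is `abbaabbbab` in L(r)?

no

No split of abbaabbbab into u·v has (b·(b)*) matching u and a matching v.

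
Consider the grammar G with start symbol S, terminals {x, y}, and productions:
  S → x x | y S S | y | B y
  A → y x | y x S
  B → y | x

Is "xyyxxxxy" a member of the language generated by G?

no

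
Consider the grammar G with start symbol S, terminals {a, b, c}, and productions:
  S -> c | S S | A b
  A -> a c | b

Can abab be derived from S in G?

no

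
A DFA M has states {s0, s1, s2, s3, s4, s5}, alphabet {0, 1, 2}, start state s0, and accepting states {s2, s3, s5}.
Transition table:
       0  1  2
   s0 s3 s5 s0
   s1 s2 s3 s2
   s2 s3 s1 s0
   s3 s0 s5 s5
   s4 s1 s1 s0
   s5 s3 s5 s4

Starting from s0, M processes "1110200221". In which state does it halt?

s5

s0 --1--> s5
s5 --1--> s5
s5 --1--> s5
s5 --0--> s3
s3 --2--> s5
s5 --0--> s3
s3 --0--> s0
s0 --2--> s0
s0 --2--> s0
s0 --1--> s5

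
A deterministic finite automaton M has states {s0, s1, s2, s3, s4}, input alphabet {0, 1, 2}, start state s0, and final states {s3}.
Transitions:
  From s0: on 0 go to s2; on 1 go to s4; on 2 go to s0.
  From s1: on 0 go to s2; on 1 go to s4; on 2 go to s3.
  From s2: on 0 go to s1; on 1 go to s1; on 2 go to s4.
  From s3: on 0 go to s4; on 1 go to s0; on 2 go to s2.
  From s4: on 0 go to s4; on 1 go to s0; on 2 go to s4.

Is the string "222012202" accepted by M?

s0 --2--> s0
s0 --2--> s0
s0 --2--> s0
s0 --0--> s2
s2 --1--> s1
s1 --2--> s3
s3 --2--> s2
s2 --0--> s1
s1 --2--> s3
End in state s3, which is an accepting state.

accepted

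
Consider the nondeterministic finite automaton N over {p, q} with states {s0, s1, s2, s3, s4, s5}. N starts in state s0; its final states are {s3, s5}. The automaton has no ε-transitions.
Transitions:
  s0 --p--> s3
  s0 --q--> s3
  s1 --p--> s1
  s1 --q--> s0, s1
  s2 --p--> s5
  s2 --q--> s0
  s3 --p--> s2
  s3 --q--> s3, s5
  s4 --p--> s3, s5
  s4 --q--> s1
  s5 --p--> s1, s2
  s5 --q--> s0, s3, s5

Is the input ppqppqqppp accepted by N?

rejected

Start: {s0}
read p: {s3}
read p: {s2}
read q: {s0}
read p: {s3}
read p: {s2}
read q: {s0}
read q: {s3}
read p: {s2}
read p: {s5}
read p: {s1, s2}
Reachable ∩ accepting = {} — empty.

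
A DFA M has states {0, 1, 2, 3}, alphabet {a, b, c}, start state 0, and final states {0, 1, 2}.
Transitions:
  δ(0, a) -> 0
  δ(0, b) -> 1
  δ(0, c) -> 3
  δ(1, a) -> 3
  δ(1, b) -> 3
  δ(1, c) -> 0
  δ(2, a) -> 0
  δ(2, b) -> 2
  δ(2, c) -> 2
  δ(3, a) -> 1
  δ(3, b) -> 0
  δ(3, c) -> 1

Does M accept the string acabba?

accepted

0 --a--> 0
0 --c--> 3
3 --a--> 1
1 --b--> 3
3 --b--> 0
0 --a--> 0
End in state 0, which is an accepting state.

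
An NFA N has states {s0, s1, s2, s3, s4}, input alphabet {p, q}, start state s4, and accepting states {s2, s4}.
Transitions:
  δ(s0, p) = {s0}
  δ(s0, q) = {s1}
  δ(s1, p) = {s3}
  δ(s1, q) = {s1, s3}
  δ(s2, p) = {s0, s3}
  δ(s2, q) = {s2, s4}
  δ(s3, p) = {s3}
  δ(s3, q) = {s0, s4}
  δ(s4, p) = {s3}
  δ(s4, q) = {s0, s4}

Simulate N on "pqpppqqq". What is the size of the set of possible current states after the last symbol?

4

Start: {s4}
read p: {s3}
read q: {s0, s4}
read p: {s0, s3}
read p: {s0, s3}
read p: {s0, s3}
read q: {s0, s1, s4}
read q: {s0, s1, s3, s4}
read q: {s0, s1, s3, s4}
Final reachable set {s0, s1, s3, s4} has 4 states.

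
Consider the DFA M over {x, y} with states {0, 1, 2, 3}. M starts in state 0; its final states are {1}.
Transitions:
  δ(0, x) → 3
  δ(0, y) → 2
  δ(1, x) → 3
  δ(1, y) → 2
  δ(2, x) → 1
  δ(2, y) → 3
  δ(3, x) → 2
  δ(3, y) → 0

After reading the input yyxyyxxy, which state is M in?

0 --y--> 2
2 --y--> 3
3 --x--> 2
2 --y--> 3
3 --y--> 0
0 --x--> 3
3 --x--> 2
2 --y--> 3

3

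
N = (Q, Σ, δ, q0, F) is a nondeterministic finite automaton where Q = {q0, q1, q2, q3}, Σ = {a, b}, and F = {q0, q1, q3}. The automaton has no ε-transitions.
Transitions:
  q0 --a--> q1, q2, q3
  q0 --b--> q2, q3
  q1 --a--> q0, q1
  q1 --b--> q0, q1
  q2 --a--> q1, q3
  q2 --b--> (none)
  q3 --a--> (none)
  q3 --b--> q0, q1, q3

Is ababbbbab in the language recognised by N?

Start: {q0}
read a: {q1, q2, q3}
read b: {q0, q1, q3}
read a: {q0, q1, q2, q3}
read b: {q0, q1, q2, q3}
read b: {q0, q1, q2, q3}
read b: {q0, q1, q2, q3}
read b: {q0, q1, q2, q3}
read a: {q0, q1, q2, q3}
read b: {q0, q1, q2, q3}
Reachable ∩ accepting = {q0, q1, q3} — nonempty.

accepted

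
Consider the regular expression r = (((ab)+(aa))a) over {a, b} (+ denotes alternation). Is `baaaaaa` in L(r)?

No split of baaaaaa into u·v has ((ab)+(aa)) matching u and a matching v.

no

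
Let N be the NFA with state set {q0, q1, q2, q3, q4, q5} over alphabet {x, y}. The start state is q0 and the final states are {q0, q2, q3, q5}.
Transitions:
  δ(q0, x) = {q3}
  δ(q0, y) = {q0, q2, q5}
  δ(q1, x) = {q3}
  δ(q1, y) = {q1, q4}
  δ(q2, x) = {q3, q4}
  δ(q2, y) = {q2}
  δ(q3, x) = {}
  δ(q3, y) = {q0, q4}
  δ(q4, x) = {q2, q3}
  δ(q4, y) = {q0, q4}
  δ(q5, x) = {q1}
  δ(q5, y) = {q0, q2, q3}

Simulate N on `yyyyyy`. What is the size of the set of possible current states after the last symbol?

5

Start: {q0}
read y: {q0, q2, q5}
read y: {q0, q2, q3, q5}
read y: {q0, q2, q3, q4, q5}
read y: {q0, q2, q3, q4, q5}
read y: {q0, q2, q3, q4, q5}
read y: {q0, q2, q3, q4, q5}
Final reachable set {q0, q2, q3, q4, q5} has 5 states.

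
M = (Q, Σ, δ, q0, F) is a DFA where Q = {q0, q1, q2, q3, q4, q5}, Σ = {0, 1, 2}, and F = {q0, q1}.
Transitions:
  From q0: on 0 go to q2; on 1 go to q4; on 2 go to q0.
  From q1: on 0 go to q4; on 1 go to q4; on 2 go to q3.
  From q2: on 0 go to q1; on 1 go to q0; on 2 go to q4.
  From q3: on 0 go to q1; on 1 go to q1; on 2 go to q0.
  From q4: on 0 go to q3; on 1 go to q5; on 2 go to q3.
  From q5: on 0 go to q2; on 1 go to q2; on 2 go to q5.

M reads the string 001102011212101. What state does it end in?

q5

q0 --0--> q2
q2 --0--> q1
q1 --1--> q4
q4 --1--> q5
q5 --0--> q2
q2 --2--> q4
q4 --0--> q3
q3 --1--> q1
q1 --1--> q4
q4 --2--> q3
q3 --1--> q1
q1 --2--> q3
q3 --1--> q1
q1 --0--> q4
q4 --1--> q5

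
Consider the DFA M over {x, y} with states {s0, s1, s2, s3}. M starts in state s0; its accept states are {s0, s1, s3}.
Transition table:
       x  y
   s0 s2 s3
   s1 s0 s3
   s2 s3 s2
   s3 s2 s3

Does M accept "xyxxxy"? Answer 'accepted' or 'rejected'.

s0 --x--> s2
s2 --y--> s2
s2 --x--> s3
s3 --x--> s2
s2 --x--> s3
s3 --y--> s3
End in state s3, which is an accepting state.

accepted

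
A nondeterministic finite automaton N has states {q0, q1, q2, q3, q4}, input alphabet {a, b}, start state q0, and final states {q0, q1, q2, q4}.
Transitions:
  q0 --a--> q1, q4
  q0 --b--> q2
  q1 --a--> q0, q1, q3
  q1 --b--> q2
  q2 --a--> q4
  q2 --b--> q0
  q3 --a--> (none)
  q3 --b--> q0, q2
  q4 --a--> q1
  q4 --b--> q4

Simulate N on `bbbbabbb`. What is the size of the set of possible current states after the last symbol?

2

Start: {q0}
read b: {q2}
read b: {q0}
read b: {q2}
read b: {q0}
read a: {q1, q4}
read b: {q2, q4}
read b: {q0, q4}
read b: {q2, q4}
Final reachable set {q2, q4} has 2 states.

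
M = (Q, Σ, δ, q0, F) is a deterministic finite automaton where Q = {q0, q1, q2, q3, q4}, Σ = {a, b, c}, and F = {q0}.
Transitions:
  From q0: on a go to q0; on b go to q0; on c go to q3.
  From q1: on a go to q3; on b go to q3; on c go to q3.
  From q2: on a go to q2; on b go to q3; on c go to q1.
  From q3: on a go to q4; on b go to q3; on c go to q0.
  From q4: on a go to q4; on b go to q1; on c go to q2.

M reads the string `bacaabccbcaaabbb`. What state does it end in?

q0 --b--> q0
q0 --a--> q0
q0 --c--> q3
q3 --a--> q4
q4 --a--> q4
q4 --b--> q1
q1 --c--> q3
q3 --c--> q0
q0 --b--> q0
q0 --c--> q3
q3 --a--> q4
q4 --a--> q4
q4 --a--> q4
q4 --b--> q1
q1 --b--> q3
q3 --b--> q3

q3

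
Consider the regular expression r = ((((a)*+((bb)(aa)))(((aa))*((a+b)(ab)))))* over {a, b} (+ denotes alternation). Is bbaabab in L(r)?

Split into 1 piece bbaabab; each matches (((a)*+((bb)(aa)))(((aa))*((a+b)(ab)))).

yes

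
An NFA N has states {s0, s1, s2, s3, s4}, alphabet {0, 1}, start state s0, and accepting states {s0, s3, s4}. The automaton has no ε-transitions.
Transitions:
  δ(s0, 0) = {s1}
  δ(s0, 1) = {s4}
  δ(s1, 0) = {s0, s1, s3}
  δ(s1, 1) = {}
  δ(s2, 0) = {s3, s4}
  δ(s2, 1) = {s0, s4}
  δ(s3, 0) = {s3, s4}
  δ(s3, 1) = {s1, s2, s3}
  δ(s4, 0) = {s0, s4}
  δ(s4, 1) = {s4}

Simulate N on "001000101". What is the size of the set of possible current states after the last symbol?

Start: {s0}
read 0: {s1}
read 0: {s0, s1, s3}
read 1: {s1, s2, s3, s4}
read 0: {s0, s1, s3, s4}
read 0: {s0, s1, s3, s4}
read 0: {s0, s1, s3, s4}
read 1: {s1, s2, s3, s4}
read 0: {s0, s1, s3, s4}
read 1: {s1, s2, s3, s4}
Final reachable set {s1, s2, s3, s4} has 4 states.

4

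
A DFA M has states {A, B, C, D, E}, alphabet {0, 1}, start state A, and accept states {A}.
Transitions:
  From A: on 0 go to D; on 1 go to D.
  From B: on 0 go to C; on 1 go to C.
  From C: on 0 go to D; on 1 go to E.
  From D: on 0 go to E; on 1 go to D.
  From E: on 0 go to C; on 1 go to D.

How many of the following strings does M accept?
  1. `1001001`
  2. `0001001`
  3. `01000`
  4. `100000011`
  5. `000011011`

0

`1001001`: rejected
`0001001`: rejected
`01000`: rejected
`100000011`: rejected
`000011011`: rejected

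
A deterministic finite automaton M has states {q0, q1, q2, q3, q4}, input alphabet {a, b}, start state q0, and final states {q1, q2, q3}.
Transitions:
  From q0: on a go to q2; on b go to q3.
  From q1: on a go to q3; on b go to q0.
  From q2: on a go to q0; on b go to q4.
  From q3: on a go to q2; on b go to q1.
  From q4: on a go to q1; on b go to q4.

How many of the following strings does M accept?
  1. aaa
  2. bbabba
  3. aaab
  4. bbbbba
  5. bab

aaa: accepted
bbabba: accepted
aaab: rejected
bbbbba: accepted
bab: rejected

3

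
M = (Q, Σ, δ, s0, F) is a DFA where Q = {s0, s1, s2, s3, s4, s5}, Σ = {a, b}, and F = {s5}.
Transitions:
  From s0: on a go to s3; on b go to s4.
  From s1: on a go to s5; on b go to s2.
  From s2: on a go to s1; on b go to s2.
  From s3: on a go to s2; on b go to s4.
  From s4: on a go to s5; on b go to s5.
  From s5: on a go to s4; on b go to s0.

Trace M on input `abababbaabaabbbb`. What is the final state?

s0 --a--> s3
s3 --b--> s4
s4 --a--> s5
s5 --b--> s0
s0 --a--> s3
s3 --b--> s4
s4 --b--> s5
s5 --a--> s4
s4 --a--> s5
s5 --b--> s0
s0 --a--> s3
s3 --a--> s2
s2 --b--> s2
s2 --b--> s2
s2 --b--> s2
s2 --b--> s2

s2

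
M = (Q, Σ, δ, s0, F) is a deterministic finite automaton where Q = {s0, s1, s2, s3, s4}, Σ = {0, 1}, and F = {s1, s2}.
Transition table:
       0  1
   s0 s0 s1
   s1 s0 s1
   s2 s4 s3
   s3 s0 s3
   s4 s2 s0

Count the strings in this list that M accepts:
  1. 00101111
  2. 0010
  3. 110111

2

00101111: accepted
0010: rejected
110111: accepted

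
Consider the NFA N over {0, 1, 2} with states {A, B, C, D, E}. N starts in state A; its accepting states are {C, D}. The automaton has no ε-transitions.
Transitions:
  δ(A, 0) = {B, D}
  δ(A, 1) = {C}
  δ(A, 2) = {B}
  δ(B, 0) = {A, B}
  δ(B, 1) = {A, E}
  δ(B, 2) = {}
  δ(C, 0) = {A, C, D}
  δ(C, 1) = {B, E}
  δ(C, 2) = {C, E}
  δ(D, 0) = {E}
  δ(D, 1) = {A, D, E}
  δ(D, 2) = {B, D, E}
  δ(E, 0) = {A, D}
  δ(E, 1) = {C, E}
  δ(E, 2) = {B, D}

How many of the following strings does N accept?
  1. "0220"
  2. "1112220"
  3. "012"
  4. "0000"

"0220": accepted
"1112220": accepted
"012": accepted
"0000": accepted

4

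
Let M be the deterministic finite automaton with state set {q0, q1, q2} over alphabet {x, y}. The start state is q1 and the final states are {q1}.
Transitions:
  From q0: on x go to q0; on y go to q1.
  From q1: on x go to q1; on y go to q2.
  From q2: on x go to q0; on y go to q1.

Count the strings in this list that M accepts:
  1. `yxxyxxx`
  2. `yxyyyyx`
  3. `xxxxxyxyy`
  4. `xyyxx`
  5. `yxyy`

2

`yxxyxxx`: accepted
`yxyyyyx`: rejected
`xxxxxyxyy`: rejected
`xyyxx`: accepted
`yxyy`: rejected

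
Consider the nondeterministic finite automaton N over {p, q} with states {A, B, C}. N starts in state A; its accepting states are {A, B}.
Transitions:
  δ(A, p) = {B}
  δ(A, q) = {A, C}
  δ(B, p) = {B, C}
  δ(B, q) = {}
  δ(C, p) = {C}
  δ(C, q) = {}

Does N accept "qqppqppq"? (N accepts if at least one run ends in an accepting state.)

Start: {A}
read q: {A, C}
read q: {A, C}
read p: {B, C}
read p: {B, C}
read q: {}
The reachable set is empty and stays empty for the remaining 3 symbols.
Reachable ∩ accepting = {} — empty.

rejected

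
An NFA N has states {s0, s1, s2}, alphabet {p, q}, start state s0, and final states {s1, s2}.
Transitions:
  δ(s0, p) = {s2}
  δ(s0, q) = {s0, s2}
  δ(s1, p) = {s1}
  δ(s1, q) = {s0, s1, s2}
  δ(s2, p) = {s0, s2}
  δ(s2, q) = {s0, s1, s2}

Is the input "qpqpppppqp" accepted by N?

Start: {s0}
read q: {s0, s2}
read p: {s0, s2}
read q: {s0, s1, s2}
read p: {s0, s1, s2}
read p: {s0, s1, s2}
read p: {s0, s1, s2}
read p: {s0, s1, s2}
read p: {s0, s1, s2}
read q: {s0, s1, s2}
read p: {s0, s1, s2}
Reachable ∩ accepting = {s1, s2} — nonempty.

accepted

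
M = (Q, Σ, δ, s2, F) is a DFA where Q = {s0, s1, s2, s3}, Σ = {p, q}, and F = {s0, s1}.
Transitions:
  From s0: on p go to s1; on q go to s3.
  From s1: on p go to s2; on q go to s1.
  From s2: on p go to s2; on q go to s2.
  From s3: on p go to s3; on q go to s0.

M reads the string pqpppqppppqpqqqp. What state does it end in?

s2 --p--> s2
s2 --q--> s2
s2 --p--> s2
s2 --p--> s2
s2 --p--> s2
s2 --q--> s2
s2 --p--> s2
s2 --p--> s2
s2 --p--> s2
s2 --p--> s2
s2 --q--> s2
s2 --p--> s2
s2 --q--> s2
s2 --q--> s2
s2 --q--> s2
s2 --p--> s2

s2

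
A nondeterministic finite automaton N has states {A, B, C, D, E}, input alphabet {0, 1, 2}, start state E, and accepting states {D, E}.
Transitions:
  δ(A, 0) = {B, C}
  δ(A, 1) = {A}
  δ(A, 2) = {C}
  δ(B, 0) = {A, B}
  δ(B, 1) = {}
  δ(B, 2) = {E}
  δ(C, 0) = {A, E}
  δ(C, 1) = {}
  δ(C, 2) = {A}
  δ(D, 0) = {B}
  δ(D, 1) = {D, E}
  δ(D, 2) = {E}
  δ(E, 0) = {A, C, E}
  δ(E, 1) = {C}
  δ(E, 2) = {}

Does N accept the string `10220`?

Start: {E}
read 1: {C}
read 0: {A, E}
read 2: {C}
read 2: {A}
read 0: {B, C}
Reachable ∩ accepting = {} — empty.

rejected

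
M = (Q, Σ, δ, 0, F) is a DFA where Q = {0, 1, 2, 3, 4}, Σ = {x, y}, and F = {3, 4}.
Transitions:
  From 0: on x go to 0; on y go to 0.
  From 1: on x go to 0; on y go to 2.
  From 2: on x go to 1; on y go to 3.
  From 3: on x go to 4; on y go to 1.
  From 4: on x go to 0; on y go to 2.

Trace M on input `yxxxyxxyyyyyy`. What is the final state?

0 --y--> 0
0 --x--> 0
0 --x--> 0
0 --x--> 0
0 --y--> 0
0 --x--> 0
0 --x--> 0
0 --y--> 0
0 --y--> 0
0 --y--> 0
0 --y--> 0
0 --y--> 0
0 --y--> 0

0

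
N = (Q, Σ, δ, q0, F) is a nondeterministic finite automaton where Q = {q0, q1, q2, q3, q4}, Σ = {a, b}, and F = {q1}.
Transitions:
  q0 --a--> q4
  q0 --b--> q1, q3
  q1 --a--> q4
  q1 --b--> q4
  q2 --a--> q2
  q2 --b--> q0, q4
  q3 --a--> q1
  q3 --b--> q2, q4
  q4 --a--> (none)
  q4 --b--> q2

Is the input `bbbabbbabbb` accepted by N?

Start: {q0}
read b: {q1, q3}
read b: {q2, q4}
read b: {q0, q2, q4}
read a: {q2, q4}
read b: {q0, q2, q4}
read b: {q0, q1, q2, q3, q4}
read b: {q0, q1, q2, q3, q4}
read a: {q1, q2, q4}
read b: {q0, q2, q4}
read b: {q0, q1, q2, q3, q4}
read b: {q0, q1, q2, q3, q4}
Reachable ∩ accepting = {q1} — nonempty.

accepted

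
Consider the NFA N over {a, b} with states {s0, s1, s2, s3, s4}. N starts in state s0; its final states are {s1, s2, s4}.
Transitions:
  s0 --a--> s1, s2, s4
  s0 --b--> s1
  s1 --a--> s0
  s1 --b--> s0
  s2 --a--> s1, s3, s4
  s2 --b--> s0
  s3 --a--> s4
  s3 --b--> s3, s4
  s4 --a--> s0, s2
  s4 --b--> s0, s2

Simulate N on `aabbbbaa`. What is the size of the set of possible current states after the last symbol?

5

Start: {s0}
read a: {s1, s2, s4}
read a: {s0, s1, s2, s3, s4}
read b: {s0, s1, s2, s3, s4}
read b: {s0, s1, s2, s3, s4}
read b: {s0, s1, s2, s3, s4}
read b: {s0, s1, s2, s3, s4}
read a: {s0, s1, s2, s3, s4}
read a: {s0, s1, s2, s3, s4}
Final reachable set {s0, s1, s2, s3, s4} has 5 states.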